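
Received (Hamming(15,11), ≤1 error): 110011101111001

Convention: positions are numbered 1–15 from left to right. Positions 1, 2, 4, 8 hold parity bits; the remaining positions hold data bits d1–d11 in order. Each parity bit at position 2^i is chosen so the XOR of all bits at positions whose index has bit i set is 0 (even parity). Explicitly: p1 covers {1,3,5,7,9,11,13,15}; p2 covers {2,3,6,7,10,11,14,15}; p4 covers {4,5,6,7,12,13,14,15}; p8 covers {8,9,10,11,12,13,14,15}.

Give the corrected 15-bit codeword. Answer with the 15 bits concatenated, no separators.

s1 (pos 1,3,5,7,9,11,13,15): 1⊕0⊕1⊕1⊕1⊕1⊕0⊕1 = 0
s2 (pos 2,3,6,7,10,11,14,15): 1⊕0⊕1⊕1⊕1⊕1⊕0⊕1 = 0
s4 (pos 4,5,6,7,12,13,14,15): 0⊕1⊕1⊕1⊕1⊕0⊕0⊕1 = 1
s8 (pos 8,9,10,11,12,13,14,15): 0⊕1⊕1⊕1⊕1⊕0⊕0⊕1 = 1
Syndrome s8…s1 = 1100 → error at position 12.
Flip position 12: 110011101111001 → 110011101110001

110011101110001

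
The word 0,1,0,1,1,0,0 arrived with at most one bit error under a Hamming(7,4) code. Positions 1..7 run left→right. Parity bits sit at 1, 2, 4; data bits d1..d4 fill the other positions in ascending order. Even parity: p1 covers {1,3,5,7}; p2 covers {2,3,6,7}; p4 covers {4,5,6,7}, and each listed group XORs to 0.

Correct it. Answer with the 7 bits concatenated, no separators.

0111100

s1 (pos 1,3,5,7): 0⊕0⊕1⊕0 = 1
s2 (pos 2,3,6,7): 1⊕0⊕0⊕0 = 1
s4 (pos 4,5,6,7): 1⊕1⊕0⊕0 = 0
Syndrome s4…s1 = 011 → error at position 3.
Flip position 3: 0101100 → 0111100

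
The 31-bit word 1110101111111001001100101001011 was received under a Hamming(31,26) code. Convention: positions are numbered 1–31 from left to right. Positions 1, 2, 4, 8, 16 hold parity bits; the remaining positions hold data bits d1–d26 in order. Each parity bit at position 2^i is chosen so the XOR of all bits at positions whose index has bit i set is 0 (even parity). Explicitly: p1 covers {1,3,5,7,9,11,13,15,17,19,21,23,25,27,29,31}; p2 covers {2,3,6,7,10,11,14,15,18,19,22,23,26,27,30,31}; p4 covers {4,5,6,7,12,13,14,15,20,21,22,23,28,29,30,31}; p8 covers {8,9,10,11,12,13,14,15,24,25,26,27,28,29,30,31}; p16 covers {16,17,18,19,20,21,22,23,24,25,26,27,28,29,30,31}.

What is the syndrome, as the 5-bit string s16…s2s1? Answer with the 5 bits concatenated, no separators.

00111

s1 (pos 1,3,5,7,9,11,13,15,17,19,21,23,25,27,29,31): 1⊕1⊕1⊕1⊕1⊕1⊕1⊕0⊕0⊕1⊕0⊕1⊕1⊕0⊕0⊕1 = 1
s2 (pos 2,3,6,7,10,11,14,15,18,19,22,23,26,27,30,31): 1⊕1⊕0⊕1⊕1⊕1⊕0⊕0⊕0⊕1⊕0⊕1⊕0⊕0⊕1⊕1 = 1
s4 (pos 4,5,6,7,12,13,14,15,20,21,22,23,28,29,30,31): 0⊕1⊕0⊕1⊕1⊕1⊕0⊕0⊕1⊕0⊕0⊕1⊕1⊕0⊕1⊕1 = 1
s8 (pos 8,9,10,11,12,13,14,15,24,25,26,27,28,29,30,31): 1⊕1⊕1⊕1⊕1⊕1⊕0⊕0⊕0⊕1⊕0⊕0⊕1⊕0⊕1⊕1 = 0
s16 (pos 16,17,18,19,20,21,22,23,24,25,26,27,28,29,30,31): 1⊕0⊕0⊕1⊕1⊕0⊕0⊕1⊕0⊕1⊕0⊕0⊕1⊕0⊕1⊕1 = 0
Syndrome s16…s1 = 00111 → error at position 7.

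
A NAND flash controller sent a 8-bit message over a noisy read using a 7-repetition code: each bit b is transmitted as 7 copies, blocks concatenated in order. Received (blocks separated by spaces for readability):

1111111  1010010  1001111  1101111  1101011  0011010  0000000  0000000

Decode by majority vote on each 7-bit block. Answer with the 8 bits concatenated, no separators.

Block 1 (1111111): 7 ones → 1
Block 2 (1010010): 3 ones → 0
Block 3 (1001111): 5 ones → 1
Block 4 (1101111): 6 ones → 1
Block 5 (1101011): 5 ones → 1
Block 6 (0011010): 3 ones → 0
Block 7 (0000000): 0 ones → 0
Block 8 (0000000): 0 ones → 0

10111000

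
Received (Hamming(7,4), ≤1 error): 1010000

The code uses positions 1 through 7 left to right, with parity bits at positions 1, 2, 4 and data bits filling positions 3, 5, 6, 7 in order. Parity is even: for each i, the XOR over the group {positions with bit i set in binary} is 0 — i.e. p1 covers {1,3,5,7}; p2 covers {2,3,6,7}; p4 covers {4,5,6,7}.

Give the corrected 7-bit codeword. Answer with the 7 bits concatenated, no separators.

1110000

s1 (pos 1,3,5,7): 1⊕1⊕0⊕0 = 0
s2 (pos 2,3,6,7): 0⊕1⊕0⊕0 = 1
s4 (pos 4,5,6,7): 0⊕0⊕0⊕0 = 0
Syndrome s4…s1 = 010 → error at position 2.
Flip position 2: 1010000 → 1110000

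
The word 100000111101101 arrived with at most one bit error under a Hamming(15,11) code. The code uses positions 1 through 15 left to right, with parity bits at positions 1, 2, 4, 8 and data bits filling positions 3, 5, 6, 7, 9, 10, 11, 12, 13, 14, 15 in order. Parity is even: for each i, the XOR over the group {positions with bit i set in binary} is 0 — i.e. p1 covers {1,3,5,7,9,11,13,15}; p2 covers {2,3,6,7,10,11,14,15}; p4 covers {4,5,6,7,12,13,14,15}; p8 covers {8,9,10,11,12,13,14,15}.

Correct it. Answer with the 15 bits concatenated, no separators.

s1 (pos 1,3,5,7,9,11,13,15): 1⊕0⊕0⊕1⊕1⊕0⊕1⊕1 = 1
s2 (pos 2,3,6,7,10,11,14,15): 0⊕0⊕0⊕1⊕1⊕0⊕0⊕1 = 1
s4 (pos 4,5,6,7,12,13,14,15): 0⊕0⊕0⊕1⊕1⊕1⊕0⊕1 = 0
s8 (pos 8,9,10,11,12,13,14,15): 1⊕1⊕1⊕0⊕1⊕1⊕0⊕1 = 0
Syndrome s8…s1 = 0011 → error at position 3.
Flip position 3: 100000111101101 → 101000111101101

101000111101101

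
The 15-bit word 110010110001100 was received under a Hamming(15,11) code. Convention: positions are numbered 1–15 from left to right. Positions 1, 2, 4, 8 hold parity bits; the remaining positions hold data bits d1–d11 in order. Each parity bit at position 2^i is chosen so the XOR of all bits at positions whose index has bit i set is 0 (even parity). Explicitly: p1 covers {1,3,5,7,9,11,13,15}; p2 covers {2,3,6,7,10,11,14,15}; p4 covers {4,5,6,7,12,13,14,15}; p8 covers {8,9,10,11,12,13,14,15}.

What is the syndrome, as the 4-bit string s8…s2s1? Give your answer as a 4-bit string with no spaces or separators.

1000

s1 (pos 1,3,5,7,9,11,13,15): 1⊕0⊕1⊕1⊕0⊕0⊕1⊕0 = 0
s2 (pos 2,3,6,7,10,11,14,15): 1⊕0⊕0⊕1⊕0⊕0⊕0⊕0 = 0
s4 (pos 4,5,6,7,12,13,14,15): 0⊕1⊕0⊕1⊕1⊕1⊕0⊕0 = 0
s8 (pos 8,9,10,11,12,13,14,15): 1⊕0⊕0⊕0⊕1⊕1⊕0⊕0 = 1
Syndrome s8…s1 = 1000 → error at position 8.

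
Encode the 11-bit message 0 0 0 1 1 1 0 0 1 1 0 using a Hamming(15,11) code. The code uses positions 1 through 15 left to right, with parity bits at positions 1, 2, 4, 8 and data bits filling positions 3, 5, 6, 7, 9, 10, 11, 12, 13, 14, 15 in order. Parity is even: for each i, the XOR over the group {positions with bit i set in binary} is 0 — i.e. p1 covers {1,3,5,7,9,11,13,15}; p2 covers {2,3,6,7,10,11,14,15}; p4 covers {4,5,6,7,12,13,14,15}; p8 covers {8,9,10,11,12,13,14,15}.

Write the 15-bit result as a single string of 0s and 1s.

110100101100110

Place data at non-parity positions: p1 p2 0 p4 0 0 1 p8 1 1 0 0 1 1 0
p1 (pos 1,3,5,7,9,11,13,15): XOR of data positions = 0⊕0⊕1⊕1⊕0⊕1⊕0 = 1
p2 (pos 2,3,6,7,10,11,14,15): XOR of data positions = 0⊕0⊕1⊕1⊕0⊕1⊕0 = 1
p4 (pos 4,5,6,7,12,13,14,15): XOR of data positions = 0⊕0⊕1⊕0⊕1⊕1⊕0 = 1
p8 (pos 8,9,10,11,12,13,14,15): XOR of data positions = 1⊕1⊕0⊕0⊕1⊕1⊕0 = 0
Codeword: 110100101100110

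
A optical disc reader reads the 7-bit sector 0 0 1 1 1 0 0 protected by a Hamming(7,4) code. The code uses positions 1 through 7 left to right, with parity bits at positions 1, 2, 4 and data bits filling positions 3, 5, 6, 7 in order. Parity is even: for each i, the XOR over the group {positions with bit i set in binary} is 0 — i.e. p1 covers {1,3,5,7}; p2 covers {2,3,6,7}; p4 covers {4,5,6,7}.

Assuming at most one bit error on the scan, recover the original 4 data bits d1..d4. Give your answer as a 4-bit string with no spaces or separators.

s1 (pos 1,3,5,7): 0⊕1⊕1⊕0 = 0
s2 (pos 2,3,6,7): 0⊕1⊕0⊕0 = 1
s4 (pos 4,5,6,7): 1⊕1⊕0⊕0 = 0
Syndrome s4…s1 = 010 → error at position 2.
Flip position 2: 0011100 → 0111100
Read data bits from positions 3,5,6,7: 1100

1100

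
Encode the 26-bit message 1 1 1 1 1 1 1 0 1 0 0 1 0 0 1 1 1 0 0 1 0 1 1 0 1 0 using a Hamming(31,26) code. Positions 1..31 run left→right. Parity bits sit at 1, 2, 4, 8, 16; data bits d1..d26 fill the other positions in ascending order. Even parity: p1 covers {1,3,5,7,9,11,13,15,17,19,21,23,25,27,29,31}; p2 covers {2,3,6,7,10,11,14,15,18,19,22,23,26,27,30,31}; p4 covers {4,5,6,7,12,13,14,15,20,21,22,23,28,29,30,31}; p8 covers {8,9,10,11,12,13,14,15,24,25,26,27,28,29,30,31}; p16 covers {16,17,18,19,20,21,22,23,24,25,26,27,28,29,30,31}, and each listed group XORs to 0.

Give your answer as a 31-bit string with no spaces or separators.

Place data at non-parity positions: p1 p2 1 p4 1 1 1 p8 1 1 1 0 1 0 0 p16 1 0 0 1 1 1 0 0 1 0 1 1 0 1 0
p1 (pos 1,3,5,7,9,11,13,15,17,19,21,23,25,27,29,31): XOR of data positions = 1⊕1⊕1⊕1⊕1⊕1⊕0⊕1⊕0⊕1⊕0⊕1⊕1⊕0⊕0 = 0
p2 (pos 2,3,6,7,10,11,14,15,18,19,22,23,26,27,30,31): XOR of data positions = 1⊕1⊕1⊕1⊕1⊕0⊕0⊕0⊕0⊕1⊕0⊕0⊕1⊕1⊕0 = 0
p4 (pos 4,5,6,7,12,13,14,15,20,21,22,23,28,29,30,31): XOR of data positions = 1⊕1⊕1⊕0⊕1⊕0⊕0⊕1⊕1⊕1⊕0⊕1⊕0⊕1⊕0 = 1
p8 (pos 8,9,10,11,12,13,14,15,24,25,26,27,28,29,30,31): XOR of data positions = 1⊕1⊕1⊕0⊕1⊕0⊕0⊕0⊕1⊕0⊕1⊕1⊕0⊕1⊕0 = 0
p16 (pos 16,17,18,19,20,21,22,23,24,25,26,27,28,29,30,31): XOR of data positions = 1⊕0⊕0⊕1⊕1⊕1⊕0⊕0⊕1⊕0⊕1⊕1⊕0⊕1⊕0 = 0
Codeword: 0011111011101000100111001011010

0011111011101000100111001011010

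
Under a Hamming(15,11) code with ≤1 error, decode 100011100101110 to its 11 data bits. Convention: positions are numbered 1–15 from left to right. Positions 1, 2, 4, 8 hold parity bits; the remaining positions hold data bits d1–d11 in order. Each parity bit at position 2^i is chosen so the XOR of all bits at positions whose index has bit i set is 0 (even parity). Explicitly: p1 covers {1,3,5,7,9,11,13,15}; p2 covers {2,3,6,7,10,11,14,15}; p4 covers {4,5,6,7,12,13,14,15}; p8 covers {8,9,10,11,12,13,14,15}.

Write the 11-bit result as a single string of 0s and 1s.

01110101110

s1 (pos 1,3,5,7,9,11,13,15): 1⊕0⊕1⊕1⊕0⊕0⊕1⊕0 = 0
s2 (pos 2,3,6,7,10,11,14,15): 0⊕0⊕1⊕1⊕1⊕0⊕1⊕0 = 0
s4 (pos 4,5,6,7,12,13,14,15): 0⊕1⊕1⊕1⊕1⊕1⊕1⊕0 = 0
s8 (pos 8,9,10,11,12,13,14,15): 0⊕0⊕1⊕0⊕1⊕1⊕1⊕0 = 0
Syndrome s8…s1 = 0000 → no error.
Read data bits from positions 3,5,6,7,9,10,11,12,13,14,15: 01110101110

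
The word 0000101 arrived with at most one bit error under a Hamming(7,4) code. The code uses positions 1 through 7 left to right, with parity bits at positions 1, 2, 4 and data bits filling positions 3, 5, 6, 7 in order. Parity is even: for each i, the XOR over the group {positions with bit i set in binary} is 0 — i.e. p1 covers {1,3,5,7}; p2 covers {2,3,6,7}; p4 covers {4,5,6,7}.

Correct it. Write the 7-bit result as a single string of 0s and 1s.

0100101

s1 (pos 1,3,5,7): 0⊕0⊕1⊕1 = 0
s2 (pos 2,3,6,7): 0⊕0⊕0⊕1 = 1
s4 (pos 4,5,6,7): 0⊕1⊕0⊕1 = 0
Syndrome s4…s1 = 010 → error at position 2.
Flip position 2: 0000101 → 0100101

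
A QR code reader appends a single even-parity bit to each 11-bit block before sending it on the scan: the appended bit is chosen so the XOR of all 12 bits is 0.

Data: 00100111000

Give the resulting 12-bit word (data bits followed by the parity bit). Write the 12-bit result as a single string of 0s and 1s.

XOR of the 11 data bits: 0⊕0⊕1⊕0⊕0⊕1⊕1⊕1⊕0⊕0⊕0 = 0
Parity bit = 0 (so all 12 bits XOR to 0).

001001110000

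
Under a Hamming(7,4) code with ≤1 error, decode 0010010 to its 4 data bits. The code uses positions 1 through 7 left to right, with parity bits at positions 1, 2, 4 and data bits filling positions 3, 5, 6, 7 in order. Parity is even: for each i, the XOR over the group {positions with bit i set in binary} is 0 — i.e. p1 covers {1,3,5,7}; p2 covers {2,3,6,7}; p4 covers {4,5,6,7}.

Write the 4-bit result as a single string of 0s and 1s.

s1 (pos 1,3,5,7): 0⊕1⊕0⊕0 = 1
s2 (pos 2,3,6,7): 0⊕1⊕1⊕0 = 0
s4 (pos 4,5,6,7): 0⊕0⊕1⊕0 = 1
Syndrome s4…s1 = 101 → error at position 5.
Flip position 5: 0010010 → 0010110
Read data bits from positions 3,5,6,7: 1110

1110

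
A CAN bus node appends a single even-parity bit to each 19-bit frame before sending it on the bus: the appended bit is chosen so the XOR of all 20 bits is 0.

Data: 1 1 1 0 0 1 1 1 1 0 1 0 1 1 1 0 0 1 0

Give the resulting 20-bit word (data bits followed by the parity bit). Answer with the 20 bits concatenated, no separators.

XOR of the 19 data bits: 1⊕1⊕1⊕0⊕0⊕1⊕1⊕1⊕1⊕0⊕1⊕0⊕1⊕1⊕1⊕0⊕0⊕1⊕0 = 0
Parity bit = 0 (so all 20 bits XOR to 0).

11100111101011100100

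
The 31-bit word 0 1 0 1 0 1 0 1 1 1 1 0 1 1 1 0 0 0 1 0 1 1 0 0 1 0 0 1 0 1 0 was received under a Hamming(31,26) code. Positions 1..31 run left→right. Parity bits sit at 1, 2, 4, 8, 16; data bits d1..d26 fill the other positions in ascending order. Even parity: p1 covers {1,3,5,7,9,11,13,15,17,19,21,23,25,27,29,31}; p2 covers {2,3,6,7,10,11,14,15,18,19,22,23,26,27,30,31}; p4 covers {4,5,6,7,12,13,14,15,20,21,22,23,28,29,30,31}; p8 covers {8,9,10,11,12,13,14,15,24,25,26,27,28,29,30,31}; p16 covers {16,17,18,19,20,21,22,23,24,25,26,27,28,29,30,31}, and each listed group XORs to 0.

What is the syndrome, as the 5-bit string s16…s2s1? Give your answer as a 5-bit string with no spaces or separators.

00111

s1 (pos 1,3,5,7,9,11,13,15,17,19,21,23,25,27,29,31): 0⊕0⊕0⊕0⊕1⊕1⊕1⊕1⊕0⊕1⊕1⊕0⊕1⊕0⊕0⊕0 = 1
s2 (pos 2,3,6,7,10,11,14,15,18,19,22,23,26,27,30,31): 1⊕0⊕1⊕0⊕1⊕1⊕1⊕1⊕0⊕1⊕1⊕0⊕0⊕0⊕1⊕0 = 1
s4 (pos 4,5,6,7,12,13,14,15,20,21,22,23,28,29,30,31): 1⊕0⊕1⊕0⊕0⊕1⊕1⊕1⊕0⊕1⊕1⊕0⊕1⊕0⊕1⊕0 = 1
s8 (pos 8,9,10,11,12,13,14,15,24,25,26,27,28,29,30,31): 1⊕1⊕1⊕1⊕0⊕1⊕1⊕1⊕0⊕1⊕0⊕0⊕1⊕0⊕1⊕0 = 0
s16 (pos 16,17,18,19,20,21,22,23,24,25,26,27,28,29,30,31): 0⊕0⊕0⊕1⊕0⊕1⊕1⊕0⊕0⊕1⊕0⊕0⊕1⊕0⊕1⊕0 = 0
Syndrome s16…s1 = 00111 → error at position 7.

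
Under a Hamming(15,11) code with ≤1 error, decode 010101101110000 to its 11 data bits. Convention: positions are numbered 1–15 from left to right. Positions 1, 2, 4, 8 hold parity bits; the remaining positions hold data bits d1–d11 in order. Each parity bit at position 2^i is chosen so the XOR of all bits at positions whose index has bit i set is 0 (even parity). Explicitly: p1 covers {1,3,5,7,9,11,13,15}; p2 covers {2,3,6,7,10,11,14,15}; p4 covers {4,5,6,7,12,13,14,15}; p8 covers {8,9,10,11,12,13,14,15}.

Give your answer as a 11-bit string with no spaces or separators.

00111110001

s1 (pos 1,3,5,7,9,11,13,15): 0⊕0⊕0⊕1⊕1⊕1⊕0⊕0 = 1
s2 (pos 2,3,6,7,10,11,14,15): 1⊕0⊕1⊕1⊕1⊕1⊕0⊕0 = 1
s4 (pos 4,5,6,7,12,13,14,15): 1⊕0⊕1⊕1⊕0⊕0⊕0⊕0 = 1
s8 (pos 8,9,10,11,12,13,14,15): 0⊕1⊕1⊕1⊕0⊕0⊕0⊕0 = 1
Syndrome s8…s1 = 1111 → error at position 15.
Flip position 15: 010101101110000 → 010101101110001
Read data bits from positions 3,5,6,7,9,10,11,12,13,14,15: 00111110001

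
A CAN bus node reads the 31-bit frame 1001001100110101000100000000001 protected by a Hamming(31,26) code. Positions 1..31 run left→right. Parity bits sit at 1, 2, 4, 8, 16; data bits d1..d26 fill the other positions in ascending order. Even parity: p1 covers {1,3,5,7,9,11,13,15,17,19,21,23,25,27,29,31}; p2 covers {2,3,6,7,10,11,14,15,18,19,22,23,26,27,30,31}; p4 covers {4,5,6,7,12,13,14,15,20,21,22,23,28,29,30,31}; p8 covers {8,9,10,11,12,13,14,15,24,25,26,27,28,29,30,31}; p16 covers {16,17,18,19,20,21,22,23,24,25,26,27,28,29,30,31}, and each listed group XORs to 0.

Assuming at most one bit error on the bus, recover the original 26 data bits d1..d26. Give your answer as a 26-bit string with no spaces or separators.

00010011010000100010000001

s1 (pos 1,3,5,7,9,11,13,15,17,19,21,23,25,27,29,31): 1⊕0⊕0⊕1⊕0⊕1⊕0⊕0⊕0⊕0⊕0⊕0⊕0⊕0⊕0⊕1 = 0
s2 (pos 2,3,6,7,10,11,14,15,18,19,22,23,26,27,30,31): 0⊕0⊕0⊕1⊕0⊕1⊕1⊕0⊕0⊕0⊕0⊕0⊕0⊕0⊕0⊕1 = 0
s4 (pos 4,5,6,7,12,13,14,15,20,21,22,23,28,29,30,31): 1⊕0⊕0⊕1⊕1⊕0⊕1⊕0⊕1⊕0⊕0⊕0⊕0⊕0⊕0⊕1 = 0
s8 (pos 8,9,10,11,12,13,14,15,24,25,26,27,28,29,30,31): 1⊕0⊕0⊕1⊕1⊕0⊕1⊕0⊕0⊕0⊕0⊕0⊕0⊕0⊕0⊕1 = 1
s16 (pos 16,17,18,19,20,21,22,23,24,25,26,27,28,29,30,31): 1⊕0⊕0⊕0⊕1⊕0⊕0⊕0⊕0⊕0⊕0⊕0⊕0⊕0⊕0⊕1 = 1
Syndrome s16…s1 = 11000 → error at position 24.
Flip position 24: 1001001100110101000100000000001 → 1001001100110101000100010000001
Read data bits from positions 3,5,6,7,9,10,11,12,13,14,15,17,18,19,20,21,22,23,24,25,26,27,28,29,30,31: 00010011010000100010000001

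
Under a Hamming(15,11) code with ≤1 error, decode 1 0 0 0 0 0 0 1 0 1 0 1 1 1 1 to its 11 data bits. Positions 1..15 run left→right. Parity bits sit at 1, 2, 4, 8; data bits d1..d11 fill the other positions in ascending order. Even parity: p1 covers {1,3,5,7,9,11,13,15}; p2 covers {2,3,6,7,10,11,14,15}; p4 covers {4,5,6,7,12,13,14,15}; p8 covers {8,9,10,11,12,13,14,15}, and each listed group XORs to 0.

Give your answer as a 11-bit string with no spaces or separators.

10000101111

s1 (pos 1,3,5,7,9,11,13,15): 1⊕0⊕0⊕0⊕0⊕0⊕1⊕1 = 1
s2 (pos 2,3,6,7,10,11,14,15): 0⊕0⊕0⊕0⊕1⊕0⊕1⊕1 = 1
s4 (pos 4,5,6,7,12,13,14,15): 0⊕0⊕0⊕0⊕1⊕1⊕1⊕1 = 0
s8 (pos 8,9,10,11,12,13,14,15): 1⊕0⊕1⊕0⊕1⊕1⊕1⊕1 = 0
Syndrome s8…s1 = 0011 → error at position 3.
Flip position 3: 100000010101111 → 101000010101111
Read data bits from positions 3,5,6,7,9,10,11,12,13,14,15: 10000101111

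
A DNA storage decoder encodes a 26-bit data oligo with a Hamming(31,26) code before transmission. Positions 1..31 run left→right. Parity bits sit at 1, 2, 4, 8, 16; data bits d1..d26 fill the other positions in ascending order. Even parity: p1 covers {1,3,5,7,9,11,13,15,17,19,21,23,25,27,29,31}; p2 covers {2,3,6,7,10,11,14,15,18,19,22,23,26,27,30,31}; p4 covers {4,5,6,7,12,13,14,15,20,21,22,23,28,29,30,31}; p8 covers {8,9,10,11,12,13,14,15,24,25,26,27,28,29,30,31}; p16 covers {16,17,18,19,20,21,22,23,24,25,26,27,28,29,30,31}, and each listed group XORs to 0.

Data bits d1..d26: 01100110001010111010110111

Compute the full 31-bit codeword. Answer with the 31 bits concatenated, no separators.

Place data at non-parity positions: p1 p2 0 p4 1 1 0 p8 0 1 1 0 0 0 1 p16 0 1 0 1 1 1 0 1 0 1 1 0 1 1 1
p1 (pos 1,3,5,7,9,11,13,15,17,19,21,23,25,27,29,31): XOR of data positions = 0⊕1⊕0⊕0⊕1⊕0⊕1⊕0⊕0⊕1⊕0⊕0⊕1⊕1⊕1 = 1
p2 (pos 2,3,6,7,10,11,14,15,18,19,22,23,26,27,30,31): XOR of data positions = 0⊕1⊕0⊕1⊕1⊕0⊕1⊕1⊕0⊕1⊕0⊕1⊕1⊕1⊕1 = 0
p4 (pos 4,5,6,7,12,13,14,15,20,21,22,23,28,29,30,31): XOR of data positions = 1⊕1⊕0⊕0⊕0⊕0⊕1⊕1⊕1⊕1⊕0⊕0⊕1⊕1⊕1 = 1
p8 (pos 8,9,10,11,12,13,14,15,24,25,26,27,28,29,30,31): XOR of data positions = 0⊕1⊕1⊕0⊕0⊕0⊕1⊕1⊕0⊕1⊕1⊕0⊕1⊕1⊕1 = 1
p16 (pos 16,17,18,19,20,21,22,23,24,25,26,27,28,29,30,31): XOR of data positions = 0⊕1⊕0⊕1⊕1⊕1⊕0⊕1⊕0⊕1⊕1⊕0⊕1⊕1⊕1 = 0
Codeword: 1001110101100010010111010110111

1001110101100010010111010110111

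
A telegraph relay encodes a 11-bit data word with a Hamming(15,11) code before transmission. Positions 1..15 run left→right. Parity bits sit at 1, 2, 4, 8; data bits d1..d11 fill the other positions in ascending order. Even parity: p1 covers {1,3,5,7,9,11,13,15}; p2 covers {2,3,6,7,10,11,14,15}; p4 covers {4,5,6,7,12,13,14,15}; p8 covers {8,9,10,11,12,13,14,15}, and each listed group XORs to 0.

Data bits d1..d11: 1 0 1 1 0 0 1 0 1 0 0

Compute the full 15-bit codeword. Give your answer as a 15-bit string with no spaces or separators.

001101100010100

Place data at non-parity positions: p1 p2 1 p4 0 1 1 p8 0 0 1 0 1 0 0
p1 (pos 1,3,5,7,9,11,13,15): XOR of data positions = 1⊕0⊕1⊕0⊕1⊕1⊕0 = 0
p2 (pos 2,3,6,7,10,11,14,15): XOR of data positions = 1⊕1⊕1⊕0⊕1⊕0⊕0 = 0
p4 (pos 4,5,6,7,12,13,14,15): XOR of data positions = 0⊕1⊕1⊕0⊕1⊕0⊕0 = 1
p8 (pos 8,9,10,11,12,13,14,15): XOR of data positions = 0⊕0⊕1⊕0⊕1⊕0⊕0 = 0
Codeword: 001101100010100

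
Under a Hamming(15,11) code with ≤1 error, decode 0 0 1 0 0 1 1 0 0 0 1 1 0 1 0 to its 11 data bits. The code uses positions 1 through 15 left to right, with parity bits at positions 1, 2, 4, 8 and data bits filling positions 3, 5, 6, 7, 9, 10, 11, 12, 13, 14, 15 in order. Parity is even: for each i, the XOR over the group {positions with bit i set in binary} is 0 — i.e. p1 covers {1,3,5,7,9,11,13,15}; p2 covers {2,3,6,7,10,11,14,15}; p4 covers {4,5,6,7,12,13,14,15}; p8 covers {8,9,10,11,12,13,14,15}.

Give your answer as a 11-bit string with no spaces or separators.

10110001010

s1 (pos 1,3,5,7,9,11,13,15): 0⊕1⊕0⊕1⊕0⊕1⊕0⊕0 = 1
s2 (pos 2,3,6,7,10,11,14,15): 0⊕1⊕1⊕1⊕0⊕1⊕1⊕0 = 1
s4 (pos 4,5,6,7,12,13,14,15): 0⊕0⊕1⊕1⊕1⊕0⊕1⊕0 = 0
s8 (pos 8,9,10,11,12,13,14,15): 0⊕0⊕0⊕1⊕1⊕0⊕1⊕0 = 1
Syndrome s8…s1 = 1011 → error at position 11.
Flip position 11: 001001100011010 → 001001100001010
Read data bits from positions 3,5,6,7,9,10,11,12,13,14,15: 10110001010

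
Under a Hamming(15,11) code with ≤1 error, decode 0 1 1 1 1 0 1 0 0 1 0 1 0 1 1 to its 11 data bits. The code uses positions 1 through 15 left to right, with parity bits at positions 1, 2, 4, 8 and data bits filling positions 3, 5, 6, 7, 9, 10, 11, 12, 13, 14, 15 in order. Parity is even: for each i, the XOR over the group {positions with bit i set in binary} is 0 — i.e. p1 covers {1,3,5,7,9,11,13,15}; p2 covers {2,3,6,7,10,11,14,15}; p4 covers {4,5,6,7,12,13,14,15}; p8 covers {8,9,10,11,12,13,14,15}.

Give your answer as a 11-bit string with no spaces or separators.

s1 (pos 1,3,5,7,9,11,13,15): 0⊕1⊕1⊕1⊕0⊕0⊕0⊕1 = 0
s2 (pos 2,3,6,7,10,11,14,15): 1⊕1⊕0⊕1⊕1⊕0⊕1⊕1 = 0
s4 (pos 4,5,6,7,12,13,14,15): 1⊕1⊕0⊕1⊕1⊕0⊕1⊕1 = 0
s8 (pos 8,9,10,11,12,13,14,15): 0⊕0⊕1⊕0⊕1⊕0⊕1⊕1 = 0
Syndrome s8…s1 = 0000 → no error.
Read data bits from positions 3,5,6,7,9,10,11,12,13,14,15: 11010101011

11010101011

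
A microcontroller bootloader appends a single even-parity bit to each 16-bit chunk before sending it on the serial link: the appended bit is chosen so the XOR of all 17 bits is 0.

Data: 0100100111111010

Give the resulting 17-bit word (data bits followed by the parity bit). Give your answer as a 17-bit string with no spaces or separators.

XOR of the 16 data bits: 0⊕1⊕0⊕0⊕1⊕0⊕0⊕1⊕1⊕1⊕1⊕1⊕1⊕0⊕1⊕0 = 1
Parity bit = 1 (so all 17 bits XOR to 0).

01001001111110101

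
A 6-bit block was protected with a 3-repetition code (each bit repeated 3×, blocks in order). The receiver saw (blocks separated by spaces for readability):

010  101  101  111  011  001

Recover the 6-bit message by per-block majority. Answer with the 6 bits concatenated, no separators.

Block 1 (010): 1 one → 0
Block 2 (101): 2 ones → 1
Block 3 (101): 2 ones → 1
Block 4 (111): 3 ones → 1
Block 5 (011): 2 ones → 1
Block 6 (001): 1 one → 0

011110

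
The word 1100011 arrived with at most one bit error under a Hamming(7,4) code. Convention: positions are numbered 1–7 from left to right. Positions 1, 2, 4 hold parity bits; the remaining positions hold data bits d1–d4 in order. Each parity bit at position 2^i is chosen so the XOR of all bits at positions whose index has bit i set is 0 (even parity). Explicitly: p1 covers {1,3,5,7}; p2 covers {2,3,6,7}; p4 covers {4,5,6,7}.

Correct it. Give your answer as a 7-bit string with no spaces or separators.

1000011

s1 (pos 1,3,5,7): 1⊕0⊕0⊕1 = 0
s2 (pos 2,3,6,7): 1⊕0⊕1⊕1 = 1
s4 (pos 4,5,6,7): 0⊕0⊕1⊕1 = 0
Syndrome s4…s1 = 010 → error at position 2.
Flip position 2: 1100011 → 1000011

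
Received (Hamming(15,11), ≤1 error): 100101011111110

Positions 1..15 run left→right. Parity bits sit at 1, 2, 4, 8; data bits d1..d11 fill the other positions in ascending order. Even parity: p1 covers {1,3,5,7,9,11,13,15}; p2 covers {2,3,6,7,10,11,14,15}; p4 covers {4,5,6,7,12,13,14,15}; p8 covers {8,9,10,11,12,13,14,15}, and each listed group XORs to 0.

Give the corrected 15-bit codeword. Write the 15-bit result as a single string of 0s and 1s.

s1 (pos 1,3,5,7,9,11,13,15): 1⊕0⊕0⊕0⊕1⊕1⊕1⊕0 = 0
s2 (pos 2,3,6,7,10,11,14,15): 0⊕0⊕1⊕0⊕1⊕1⊕1⊕0 = 0
s4 (pos 4,5,6,7,12,13,14,15): 1⊕0⊕1⊕0⊕1⊕1⊕1⊕0 = 1
s8 (pos 8,9,10,11,12,13,14,15): 1⊕1⊕1⊕1⊕1⊕1⊕1⊕0 = 1
Syndrome s8…s1 = 1100 → error at position 12.
Flip position 12: 100101011111110 → 100101011110110

100101011110110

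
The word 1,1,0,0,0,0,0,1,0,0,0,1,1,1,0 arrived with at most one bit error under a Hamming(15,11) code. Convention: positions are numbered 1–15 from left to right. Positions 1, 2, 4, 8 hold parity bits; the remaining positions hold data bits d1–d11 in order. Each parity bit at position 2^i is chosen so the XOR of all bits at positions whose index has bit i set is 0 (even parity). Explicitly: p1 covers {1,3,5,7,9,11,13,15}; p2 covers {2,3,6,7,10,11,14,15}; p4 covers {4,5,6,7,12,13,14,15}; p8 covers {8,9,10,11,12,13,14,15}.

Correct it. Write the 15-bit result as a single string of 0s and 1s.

s1 (pos 1,3,5,7,9,11,13,15): 1⊕0⊕0⊕0⊕0⊕0⊕1⊕0 = 0
s2 (pos 2,3,6,7,10,11,14,15): 1⊕0⊕0⊕0⊕0⊕0⊕1⊕0 = 0
s4 (pos 4,5,6,7,12,13,14,15): 0⊕0⊕0⊕0⊕1⊕1⊕1⊕0 = 1
s8 (pos 8,9,10,11,12,13,14,15): 1⊕0⊕0⊕0⊕1⊕1⊕1⊕0 = 0
Syndrome s8…s1 = 0100 → error at position 4.
Flip position 4: 110000010001110 → 110100010001110

110100010001110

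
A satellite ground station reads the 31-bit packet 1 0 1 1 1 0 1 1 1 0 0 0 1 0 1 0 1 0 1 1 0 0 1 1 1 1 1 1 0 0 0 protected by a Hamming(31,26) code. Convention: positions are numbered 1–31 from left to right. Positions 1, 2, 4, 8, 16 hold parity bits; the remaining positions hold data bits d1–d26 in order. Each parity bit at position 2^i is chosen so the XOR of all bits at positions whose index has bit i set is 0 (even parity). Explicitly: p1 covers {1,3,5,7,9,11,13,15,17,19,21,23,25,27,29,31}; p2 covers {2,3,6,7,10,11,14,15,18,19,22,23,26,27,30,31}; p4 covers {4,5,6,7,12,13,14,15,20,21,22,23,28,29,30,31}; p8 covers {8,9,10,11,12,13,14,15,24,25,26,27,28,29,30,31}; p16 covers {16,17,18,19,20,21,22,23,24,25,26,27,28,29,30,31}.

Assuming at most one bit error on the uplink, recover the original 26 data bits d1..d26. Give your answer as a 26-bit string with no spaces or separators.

11011000101101100111011000

s1 (pos 1,3,5,7,9,11,13,15,17,19,21,23,25,27,29,31): 1⊕1⊕1⊕1⊕1⊕0⊕1⊕1⊕1⊕1⊕0⊕1⊕1⊕1⊕0⊕0 = 0
s2 (pos 2,3,6,7,10,11,14,15,18,19,22,23,26,27,30,31): 0⊕1⊕0⊕1⊕0⊕0⊕0⊕1⊕0⊕1⊕0⊕1⊕1⊕1⊕0⊕0 = 1
s4 (pos 4,5,6,7,12,13,14,15,20,21,22,23,28,29,30,31): 1⊕1⊕0⊕1⊕0⊕1⊕0⊕1⊕1⊕0⊕0⊕1⊕1⊕0⊕0⊕0 = 0
s8 (pos 8,9,10,11,12,13,14,15,24,25,26,27,28,29,30,31): 1⊕1⊕0⊕0⊕0⊕1⊕0⊕1⊕1⊕1⊕1⊕1⊕1⊕0⊕0⊕0 = 1
s16 (pos 16,17,18,19,20,21,22,23,24,25,26,27,28,29,30,31): 0⊕1⊕0⊕1⊕1⊕0⊕0⊕1⊕1⊕1⊕1⊕1⊕1⊕0⊕0⊕0 = 1
Syndrome s16…s1 = 11010 → error at position 26.
Flip position 26: 1011101110001010101100111111000 → 1011101110001010101100111011000
Read data bits from positions 3,5,6,7,9,10,11,12,13,14,15,17,18,19,20,21,22,23,24,25,26,27,28,29,30,31: 11011000101101100111011000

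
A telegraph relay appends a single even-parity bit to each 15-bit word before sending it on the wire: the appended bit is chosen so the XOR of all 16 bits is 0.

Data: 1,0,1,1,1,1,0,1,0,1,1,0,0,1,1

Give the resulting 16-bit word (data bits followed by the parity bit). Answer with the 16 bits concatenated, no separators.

1011110101100110

XOR of the 15 data bits: 1⊕0⊕1⊕1⊕1⊕1⊕0⊕1⊕0⊕1⊕1⊕0⊕0⊕1⊕1 = 0
Parity bit = 0 (so all 16 bits XOR to 0).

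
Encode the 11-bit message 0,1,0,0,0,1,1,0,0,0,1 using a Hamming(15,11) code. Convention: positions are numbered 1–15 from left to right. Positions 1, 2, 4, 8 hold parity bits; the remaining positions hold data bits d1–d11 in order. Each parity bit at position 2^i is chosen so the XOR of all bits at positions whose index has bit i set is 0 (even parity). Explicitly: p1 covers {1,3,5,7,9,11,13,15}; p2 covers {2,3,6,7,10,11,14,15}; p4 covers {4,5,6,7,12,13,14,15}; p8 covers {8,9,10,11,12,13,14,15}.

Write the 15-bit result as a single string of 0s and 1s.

110010010110001

Place data at non-parity positions: p1 p2 0 p4 1 0 0 p8 0 1 1 0 0 0 1
p1 (pos 1,3,5,7,9,11,13,15): XOR of data positions = 0⊕1⊕0⊕0⊕1⊕0⊕1 = 1
p2 (pos 2,3,6,7,10,11,14,15): XOR of data positions = 0⊕0⊕0⊕1⊕1⊕0⊕1 = 1
p4 (pos 4,5,6,7,12,13,14,15): XOR of data positions = 1⊕0⊕0⊕0⊕0⊕0⊕1 = 0
p8 (pos 8,9,10,11,12,13,14,15): XOR of data positions = 0⊕1⊕1⊕0⊕0⊕0⊕1 = 1
Codeword: 110010010110001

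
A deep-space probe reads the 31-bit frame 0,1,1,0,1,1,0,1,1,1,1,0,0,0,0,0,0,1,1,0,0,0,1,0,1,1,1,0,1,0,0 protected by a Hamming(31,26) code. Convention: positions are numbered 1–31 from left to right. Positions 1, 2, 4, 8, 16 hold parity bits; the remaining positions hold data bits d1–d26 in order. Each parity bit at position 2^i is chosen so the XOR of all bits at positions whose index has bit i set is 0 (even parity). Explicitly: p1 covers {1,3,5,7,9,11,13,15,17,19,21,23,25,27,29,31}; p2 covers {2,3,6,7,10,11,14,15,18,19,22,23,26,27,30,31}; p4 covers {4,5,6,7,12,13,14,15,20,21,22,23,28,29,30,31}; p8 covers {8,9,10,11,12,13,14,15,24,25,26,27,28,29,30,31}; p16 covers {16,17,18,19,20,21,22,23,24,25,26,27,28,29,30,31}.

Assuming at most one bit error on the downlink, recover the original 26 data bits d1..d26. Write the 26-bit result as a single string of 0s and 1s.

s1 (pos 1,3,5,7,9,11,13,15,17,19,21,23,25,27,29,31): 0⊕1⊕1⊕0⊕1⊕1⊕0⊕0⊕0⊕1⊕0⊕1⊕1⊕1⊕1⊕0 = 1
s2 (pos 2,3,6,7,10,11,14,15,18,19,22,23,26,27,30,31): 1⊕1⊕1⊕0⊕1⊕1⊕0⊕0⊕1⊕1⊕0⊕1⊕1⊕1⊕0⊕0 = 0
s4 (pos 4,5,6,7,12,13,14,15,20,21,22,23,28,29,30,31): 0⊕1⊕1⊕0⊕0⊕0⊕0⊕0⊕0⊕0⊕0⊕1⊕0⊕1⊕0⊕0 = 0
s8 (pos 8,9,10,11,12,13,14,15,24,25,26,27,28,29,30,31): 1⊕1⊕1⊕1⊕0⊕0⊕0⊕0⊕0⊕1⊕1⊕1⊕0⊕1⊕0⊕0 = 0
s16 (pos 16,17,18,19,20,21,22,23,24,25,26,27,28,29,30,31): 0⊕0⊕1⊕1⊕0⊕0⊕0⊕1⊕0⊕1⊕1⊕1⊕0⊕1⊕0⊕0 = 1
Syndrome s16…s1 = 10001 → error at position 17.
Flip position 17: 0110110111100000011000101110100 → 0110110111100000111000101110100
Read data bits from positions 3,5,6,7,9,10,11,12,13,14,15,17,18,19,20,21,22,23,24,25,26,27,28,29,30,31: 11101110000111000101110100

11101110000111000101110100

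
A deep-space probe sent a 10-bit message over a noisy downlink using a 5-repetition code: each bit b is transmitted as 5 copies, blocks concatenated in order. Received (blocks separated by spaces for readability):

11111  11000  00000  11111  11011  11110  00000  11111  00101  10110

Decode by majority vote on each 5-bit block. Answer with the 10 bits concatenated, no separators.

Block 1 (11111): 5 ones → 1
Block 2 (11000): 2 ones → 0
Block 3 (00000): 0 ones → 0
Block 4 (11111): 5 ones → 1
Block 5 (11011): 4 ones → 1
Block 6 (11110): 4 ones → 1
Block 7 (00000): 0 ones → 0
Block 8 (11111): 5 ones → 1
Block 9 (00101): 2 ones → 0
Block 10 (10110): 3 ones → 1

1001110101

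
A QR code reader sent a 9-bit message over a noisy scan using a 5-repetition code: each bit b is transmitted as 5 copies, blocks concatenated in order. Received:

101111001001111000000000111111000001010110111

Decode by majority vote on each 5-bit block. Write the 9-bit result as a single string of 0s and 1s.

101001011

Block 1 (10111): 4 ones → 1
Block 2 (10010): 2 ones → 0
Block 3 (01111): 4 ones → 1
Block 4 (00000): 0 ones → 0
Block 5 (00001): 1 one → 0
Block 6 (11111): 5 ones → 1
Block 7 (00000): 0 ones → 0
Block 8 (10101): 3 ones → 1
Block 9 (10111): 4 ones → 1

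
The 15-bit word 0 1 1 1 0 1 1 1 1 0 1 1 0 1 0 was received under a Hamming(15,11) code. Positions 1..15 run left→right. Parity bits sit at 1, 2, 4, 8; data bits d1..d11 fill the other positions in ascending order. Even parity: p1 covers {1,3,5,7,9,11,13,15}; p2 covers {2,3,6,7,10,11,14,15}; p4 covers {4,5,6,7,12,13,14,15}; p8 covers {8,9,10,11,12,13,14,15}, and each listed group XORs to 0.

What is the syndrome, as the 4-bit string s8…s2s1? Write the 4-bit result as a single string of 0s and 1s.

1100

s1 (pos 1,3,5,7,9,11,13,15): 0⊕1⊕0⊕1⊕1⊕1⊕0⊕0 = 0
s2 (pos 2,3,6,7,10,11,14,15): 1⊕1⊕1⊕1⊕0⊕1⊕1⊕0 = 0
s4 (pos 4,5,6,7,12,13,14,15): 1⊕0⊕1⊕1⊕1⊕0⊕1⊕0 = 1
s8 (pos 8,9,10,11,12,13,14,15): 1⊕1⊕0⊕1⊕1⊕0⊕1⊕0 = 1
Syndrome s8…s1 = 1100 → error at position 12.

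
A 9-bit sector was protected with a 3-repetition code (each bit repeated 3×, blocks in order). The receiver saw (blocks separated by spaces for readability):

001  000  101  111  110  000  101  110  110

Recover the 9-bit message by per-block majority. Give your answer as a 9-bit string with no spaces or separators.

Block 1 (001): 1 one → 0
Block 2 (000): 0 ones → 0
Block 3 (101): 2 ones → 1
Block 4 (111): 3 ones → 1
Block 5 (110): 2 ones → 1
Block 6 (000): 0 ones → 0
Block 7 (101): 2 ones → 1
Block 8 (110): 2 ones → 1
Block 9 (110): 2 ones → 1

001110111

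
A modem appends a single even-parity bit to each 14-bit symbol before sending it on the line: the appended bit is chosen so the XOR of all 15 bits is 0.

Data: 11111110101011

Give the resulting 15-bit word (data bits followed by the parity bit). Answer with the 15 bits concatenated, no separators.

XOR of the 14 data bits: 1⊕1⊕1⊕1⊕1⊕1⊕1⊕0⊕1⊕0⊕1⊕0⊕1⊕1 = 1
Parity bit = 1 (so all 15 bits XOR to 0).

111111101010111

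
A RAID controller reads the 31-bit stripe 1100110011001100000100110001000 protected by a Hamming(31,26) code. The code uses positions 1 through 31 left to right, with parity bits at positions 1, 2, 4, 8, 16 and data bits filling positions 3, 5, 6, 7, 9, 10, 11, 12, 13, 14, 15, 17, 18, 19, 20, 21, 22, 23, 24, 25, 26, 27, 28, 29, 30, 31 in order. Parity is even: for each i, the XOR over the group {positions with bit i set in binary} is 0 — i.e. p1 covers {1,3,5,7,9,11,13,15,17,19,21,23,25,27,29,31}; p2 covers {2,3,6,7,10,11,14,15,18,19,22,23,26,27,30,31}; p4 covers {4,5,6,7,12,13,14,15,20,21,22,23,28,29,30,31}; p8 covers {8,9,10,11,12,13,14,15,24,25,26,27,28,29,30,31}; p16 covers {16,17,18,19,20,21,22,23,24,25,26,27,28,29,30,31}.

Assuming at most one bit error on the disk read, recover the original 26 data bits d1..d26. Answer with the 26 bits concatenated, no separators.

01111100110000100110001000

s1 (pos 1,3,5,7,9,11,13,15,17,19,21,23,25,27,29,31): 1⊕0⊕1⊕0⊕1⊕0⊕1⊕0⊕0⊕0⊕0⊕1⊕0⊕0⊕0⊕0 = 1
s2 (pos 2,3,6,7,10,11,14,15,18,19,22,23,26,27,30,31): 1⊕0⊕1⊕0⊕1⊕0⊕1⊕0⊕0⊕0⊕0⊕1⊕0⊕0⊕0⊕0 = 1
s4 (pos 4,5,6,7,12,13,14,15,20,21,22,23,28,29,30,31): 0⊕1⊕1⊕0⊕0⊕1⊕1⊕0⊕1⊕0⊕0⊕1⊕1⊕0⊕0⊕0 = 1
s8 (pos 8,9,10,11,12,13,14,15,24,25,26,27,28,29,30,31): 0⊕1⊕1⊕0⊕0⊕1⊕1⊕0⊕1⊕0⊕0⊕0⊕1⊕0⊕0⊕0 = 0
s16 (pos 16,17,18,19,20,21,22,23,24,25,26,27,28,29,30,31): 0⊕0⊕0⊕0⊕1⊕0⊕0⊕1⊕1⊕0⊕0⊕0⊕1⊕0⊕0⊕0 = 0
Syndrome s16…s1 = 00111 → error at position 7.
Flip position 7: 1100110011001100000100110001000 → 1100111011001100000100110001000
Read data bits from positions 3,5,6,7,9,10,11,12,13,14,15,17,18,19,20,21,22,23,24,25,26,27,28,29,30,31: 01111100110000100110001000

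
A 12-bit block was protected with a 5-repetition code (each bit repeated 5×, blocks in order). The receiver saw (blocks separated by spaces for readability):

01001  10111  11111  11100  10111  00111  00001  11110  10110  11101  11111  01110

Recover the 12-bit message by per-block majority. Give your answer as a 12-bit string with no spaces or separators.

011111011111

Block 1 (01001): 2 ones → 0
Block 2 (10111): 4 ones → 1
Block 3 (11111): 5 ones → 1
Block 4 (11100): 3 ones → 1
Block 5 (10111): 4 ones → 1
Block 6 (00111): 3 ones → 1
Block 7 (00001): 1 one → 0
Block 8 (11110): 4 ones → 1
Block 9 (10110): 3 ones → 1
Block 10 (11101): 4 ones → 1
Block 11 (11111): 5 ones → 1
Block 12 (01110): 3 ones → 1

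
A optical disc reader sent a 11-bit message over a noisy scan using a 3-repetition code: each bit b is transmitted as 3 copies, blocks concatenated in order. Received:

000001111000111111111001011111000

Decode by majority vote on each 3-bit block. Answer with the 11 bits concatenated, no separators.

Block 1 (000): 0 ones → 0
Block 2 (001): 1 one → 0
Block 3 (111): 3 ones → 1
Block 4 (000): 0 ones → 0
Block 5 (111): 3 ones → 1
Block 6 (111): 3 ones → 1
Block 7 (111): 3 ones → 1
Block 8 (001): 1 one → 0
Block 9 (011): 2 ones → 1
Block 10 (111): 3 ones → 1
Block 11 (000): 0 ones → 0

00101110110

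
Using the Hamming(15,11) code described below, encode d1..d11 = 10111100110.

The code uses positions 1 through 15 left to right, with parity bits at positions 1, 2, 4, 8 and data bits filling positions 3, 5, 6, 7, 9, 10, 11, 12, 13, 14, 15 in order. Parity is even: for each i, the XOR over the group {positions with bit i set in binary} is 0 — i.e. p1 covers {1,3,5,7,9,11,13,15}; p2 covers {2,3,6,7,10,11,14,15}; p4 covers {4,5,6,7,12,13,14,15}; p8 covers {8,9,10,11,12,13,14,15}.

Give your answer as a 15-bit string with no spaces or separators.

011001101100110

Place data at non-parity positions: p1 p2 1 p4 0 1 1 p8 1 1 0 0 1 1 0
p1 (pos 1,3,5,7,9,11,13,15): XOR of data positions = 1⊕0⊕1⊕1⊕0⊕1⊕0 = 0
p2 (pos 2,3,6,7,10,11,14,15): XOR of data positions = 1⊕1⊕1⊕1⊕0⊕1⊕0 = 1
p4 (pos 4,5,6,7,12,13,14,15): XOR of data positions = 0⊕1⊕1⊕0⊕1⊕1⊕0 = 0
p8 (pos 8,9,10,11,12,13,14,15): XOR of data positions = 1⊕1⊕0⊕0⊕1⊕1⊕0 = 0
Codeword: 011001101100110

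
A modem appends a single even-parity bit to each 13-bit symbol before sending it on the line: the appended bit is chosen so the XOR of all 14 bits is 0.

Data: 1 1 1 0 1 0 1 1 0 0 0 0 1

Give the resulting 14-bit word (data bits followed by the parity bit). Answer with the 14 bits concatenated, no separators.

11101011000011

XOR of the 13 data bits: 1⊕1⊕1⊕0⊕1⊕0⊕1⊕1⊕0⊕0⊕0⊕0⊕1 = 1
Parity bit = 1 (so all 14 bits XOR to 0).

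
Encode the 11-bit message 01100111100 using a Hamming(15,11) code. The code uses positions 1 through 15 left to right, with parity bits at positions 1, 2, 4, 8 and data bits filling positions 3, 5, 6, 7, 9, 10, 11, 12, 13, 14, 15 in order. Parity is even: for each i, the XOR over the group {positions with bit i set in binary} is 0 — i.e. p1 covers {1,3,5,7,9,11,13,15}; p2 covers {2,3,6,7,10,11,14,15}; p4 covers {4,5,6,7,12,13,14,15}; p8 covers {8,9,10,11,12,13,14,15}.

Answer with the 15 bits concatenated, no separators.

Place data at non-parity positions: p1 p2 0 p4 1 1 0 p8 0 1 1 1 1 0 0
p1 (pos 1,3,5,7,9,11,13,15): XOR of data positions = 0⊕1⊕0⊕0⊕1⊕1⊕0 = 1
p2 (pos 2,3,6,7,10,11,14,15): XOR of data positions = 0⊕1⊕0⊕1⊕1⊕0⊕0 = 1
p4 (pos 4,5,6,7,12,13,14,15): XOR of data positions = 1⊕1⊕0⊕1⊕1⊕0⊕0 = 0
p8 (pos 8,9,10,11,12,13,14,15): XOR of data positions = 0⊕1⊕1⊕1⊕1⊕0⊕0 = 0
Codeword: 110011000111100

110011000111100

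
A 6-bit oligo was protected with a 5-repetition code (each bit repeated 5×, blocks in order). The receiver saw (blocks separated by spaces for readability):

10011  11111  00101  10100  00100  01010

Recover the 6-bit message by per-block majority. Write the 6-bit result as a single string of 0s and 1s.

Block 1 (10011): 3 ones → 1
Block 2 (11111): 5 ones → 1
Block 3 (00101): 2 ones → 0
Block 4 (10100): 2 ones → 0
Block 5 (00100): 1 one → 0
Block 6 (01010): 2 ones → 0

110000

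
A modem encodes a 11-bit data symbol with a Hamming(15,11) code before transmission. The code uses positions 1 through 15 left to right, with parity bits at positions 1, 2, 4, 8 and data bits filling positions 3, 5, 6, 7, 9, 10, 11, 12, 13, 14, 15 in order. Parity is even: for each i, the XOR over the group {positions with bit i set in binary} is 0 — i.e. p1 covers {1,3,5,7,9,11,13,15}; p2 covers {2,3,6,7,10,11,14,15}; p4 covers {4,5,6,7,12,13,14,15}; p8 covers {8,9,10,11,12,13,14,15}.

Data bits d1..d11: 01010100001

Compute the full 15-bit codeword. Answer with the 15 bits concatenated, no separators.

Place data at non-parity positions: p1 p2 0 p4 1 0 1 p8 0 1 0 0 0 0 1
p1 (pos 1,3,5,7,9,11,13,15): XOR of data positions = 0⊕1⊕1⊕0⊕0⊕0⊕1 = 1
p2 (pos 2,3,6,7,10,11,14,15): XOR of data positions = 0⊕0⊕1⊕1⊕0⊕0⊕1 = 1
p4 (pos 4,5,6,7,12,13,14,15): XOR of data positions = 1⊕0⊕1⊕0⊕0⊕0⊕1 = 1
p8 (pos 8,9,10,11,12,13,14,15): XOR of data positions = 0⊕1⊕0⊕0⊕0⊕0⊕1 = 0
Codeword: 110110100100001

110110100100001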